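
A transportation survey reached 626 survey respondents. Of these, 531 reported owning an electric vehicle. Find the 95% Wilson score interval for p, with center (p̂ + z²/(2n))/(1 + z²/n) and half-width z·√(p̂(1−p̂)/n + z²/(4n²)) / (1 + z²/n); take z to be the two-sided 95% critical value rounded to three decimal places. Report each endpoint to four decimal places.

Here p̂ = 531/626 = 0.84824 and z = 1.960 (z² = 3.841600).
Denominator 1 + z²/n = 1 + 3.841600/626 = 1.006137.
Adjusted center: (0.84824 + z²/(2n))/1.006137 = 0.84612.
Radicand: p̂(1−p̂)/n + z²/(4n²) = 0.000205634 + 0.000002451 = 0.000208085.
Half-width = 1.960·√0.000208085/1.006137 = 0.02810.
So the interval runs from 0.8180 to 0.8742.

(0.8180, 0.8742)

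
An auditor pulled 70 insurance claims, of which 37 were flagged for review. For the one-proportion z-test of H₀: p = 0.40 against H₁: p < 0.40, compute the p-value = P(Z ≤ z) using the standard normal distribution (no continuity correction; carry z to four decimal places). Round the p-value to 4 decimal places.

p-value = 0.9859

p̂ = 37/70 = 0.52857.
Under H₀, SE = √(p₀(1−p₀)/n) = √(0.40·0.60/70) = √0.003428571 = 0.058554.
Test statistic (full precision, shown to 4 dp): z = (37/70 − 0.40)/SE₀ ≈ 2.1958.
p-value = P(Z ≤ z) with z = 2.1958 → 0.9859.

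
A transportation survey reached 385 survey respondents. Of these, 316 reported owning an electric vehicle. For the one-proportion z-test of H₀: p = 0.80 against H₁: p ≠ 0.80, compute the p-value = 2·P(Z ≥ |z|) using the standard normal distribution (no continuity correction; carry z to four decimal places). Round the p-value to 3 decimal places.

p-value = 0.308

With x = 316 successes in n = 385, p̂ = 0.82078.
Null standard error: √(0.80·0.20/385) = √0.000415584 = 0.020386.
z = (p̂ − p₀)/SE = (316/385 − 0.80)/0.020386 ≈ 1.0193.
p-value = 2·P(Z ≥ |z|) with z = 1.0193 → 0.308.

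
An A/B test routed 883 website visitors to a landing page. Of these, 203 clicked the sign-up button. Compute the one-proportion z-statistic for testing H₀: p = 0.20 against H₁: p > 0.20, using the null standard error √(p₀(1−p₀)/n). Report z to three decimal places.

z = 2.221

With x = 203 successes in n = 883, p̂ = 0.22990.
SE₀ = √(0.20·0.80/883) = 0.013461.
Test statistic: z = 0.02990/0.013461 = 2.221.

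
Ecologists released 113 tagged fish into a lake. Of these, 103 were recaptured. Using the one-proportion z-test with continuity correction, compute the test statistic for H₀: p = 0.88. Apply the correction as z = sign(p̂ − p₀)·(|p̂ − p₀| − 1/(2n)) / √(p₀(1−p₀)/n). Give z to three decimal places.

z = 0.886

Sample proportion p̂ = 103/113 = 0.91150. p̂ − p₀ = 0.031504.
1/(2n) = 0.004425.
Corrected numerator: |0.031504| − 0.004425 = 0.027079.
SE₀ = √(0.88·0.12/113) = 0.030570.
z = (+)0.027079/0.030570 = 0.886.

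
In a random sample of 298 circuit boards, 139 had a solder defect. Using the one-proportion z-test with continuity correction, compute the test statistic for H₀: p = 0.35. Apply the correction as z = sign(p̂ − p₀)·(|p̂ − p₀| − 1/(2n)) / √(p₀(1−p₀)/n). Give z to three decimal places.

p̂ = 139/298 = 0.46644. p̂ − p₀ = 0.116443.
1/(2n) = 0.001678.
Corrected numerator: |0.116443| − 0.001678 = 0.114765.
Null standard error: √(0.35·0.65/298) = √0.000763423 = 0.027630.
z = (+)0.114765/0.027630 = 4.154.

z = 4.154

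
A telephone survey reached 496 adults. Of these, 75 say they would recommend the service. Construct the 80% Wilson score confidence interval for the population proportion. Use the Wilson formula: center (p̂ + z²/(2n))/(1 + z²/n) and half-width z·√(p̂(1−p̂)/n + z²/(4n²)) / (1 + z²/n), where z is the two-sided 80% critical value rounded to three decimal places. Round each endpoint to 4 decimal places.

(0.1317, 0.1730)

p̂ = 75/496 = 0.15121; z = 1.282, so z² = 1.643524.
Denominator 1 + z²/n = 1 + 1.643524/496 = 1.003314.
Center = (0.15121 + 0.001657)/1.003314 = 0.15236.
Radicand: p̂(1−p̂)/n + z²/(4n²) = 0.000258761 + 0.000001670 = 0.000260431.
Half-width = 1.282·√0.000260431/1.003314 = 0.02062.
CI: 0.15236 ± 0.02062 = (0.1317, 0.1730).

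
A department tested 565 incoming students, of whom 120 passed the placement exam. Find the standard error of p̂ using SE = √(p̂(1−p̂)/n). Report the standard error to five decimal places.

p̂ = 120/565 = 0.21239.
p̂(1−p̂) = 0.21239·0.78761 = 0.167280.
SE = √(0.167280/565) = √0.000296071 = 0.01721.

SE = 0.01721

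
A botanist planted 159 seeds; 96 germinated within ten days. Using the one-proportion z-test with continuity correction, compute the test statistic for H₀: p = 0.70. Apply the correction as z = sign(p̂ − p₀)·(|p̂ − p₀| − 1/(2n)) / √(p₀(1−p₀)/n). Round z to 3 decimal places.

The sample proportion is 96/159 = 0.60377. p̂ − p₀ = -0.096226.
Continuity correction 1/(2n) = 1/318 = 0.003145.
Corrected numerator: |-0.096226| − 0.003145 = 0.093081.
SE₀ = √(0.70·0.30/159) = 0.036342.
z = −0.093081/0.036342 = -2.561.

z = -2.561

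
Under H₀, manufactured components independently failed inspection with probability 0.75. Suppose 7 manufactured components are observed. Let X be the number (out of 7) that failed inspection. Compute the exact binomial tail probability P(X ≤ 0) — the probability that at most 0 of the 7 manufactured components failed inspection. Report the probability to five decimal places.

X ~ Binomial(n=7, p=0.75).
P(X ≤ 0) = C(7,0)·0.75^0·0.25^7.
= 0.000061 = 0.00006.

P = 0.00006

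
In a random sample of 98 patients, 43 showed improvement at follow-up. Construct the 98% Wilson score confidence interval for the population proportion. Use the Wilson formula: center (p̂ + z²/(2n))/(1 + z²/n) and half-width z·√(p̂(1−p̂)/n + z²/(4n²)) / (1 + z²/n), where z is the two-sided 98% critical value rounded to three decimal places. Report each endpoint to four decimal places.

(0.3284, 0.5555)

p̂ = 43/98 = 0.43878; z = 2.326, so z² = 5.410276.
Denominator 1 + z²/n = 1 + 5.410276/98 = 1.055207.
Adjusted center: (0.43878 + z²/(2n))/1.055207 = 0.44198.
Radicand: p̂(1−p̂)/n + z²/(4n²) = 0.002512771 + 0.000140834 = 0.002653605.
Half-width = z·√(radicand)/denom = 2.326·0.051513/1.055207 = 0.11355.
So the interval runs from 0.3284 to 0.5555.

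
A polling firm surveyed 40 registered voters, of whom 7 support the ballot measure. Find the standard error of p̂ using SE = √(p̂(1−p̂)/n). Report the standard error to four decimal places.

With x = 7 successes in n = 40, p̂ = 0.17500.
p̂(1−p̂) = 0.17500·0.82500 = 0.144375.
SE = √(0.144375/40) = √0.003609375 = 0.0601.

SE = 0.0601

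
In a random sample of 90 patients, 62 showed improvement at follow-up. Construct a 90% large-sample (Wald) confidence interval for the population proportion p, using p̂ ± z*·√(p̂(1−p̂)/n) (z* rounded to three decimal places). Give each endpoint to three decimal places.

p̂ = 62/90 = 0.68889.
Standard error of p̂: √(0.214321/90) = √0.002381344 = 0.048799.
The 90% critical value is z* = 1.645.
Margin = 1.645·0.048799 = 0.08027.
CI: 0.68889 ± 0.08027 = (0.609, 0.769).

(0.609, 0.769)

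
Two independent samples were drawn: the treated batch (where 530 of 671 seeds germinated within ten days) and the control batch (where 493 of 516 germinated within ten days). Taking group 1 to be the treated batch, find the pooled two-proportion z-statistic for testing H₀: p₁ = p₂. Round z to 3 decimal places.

Sample proportions: p̂₁ = 530/671 = 0.78987 and p̂₂ = 493/516 = 0.95543.
Pooled p̂ = (530+493)/(671+516) = 1023/1187 = 0.86184.
Pooled SE = √[0.1190743·0.00342830] ≈ 0.020205.
z = (p̂₁ − p̂₂)/SE = (0.78987 − 0.95543)/0.020205 = -0.16556/0.020205 = -8.194.

z = -8.194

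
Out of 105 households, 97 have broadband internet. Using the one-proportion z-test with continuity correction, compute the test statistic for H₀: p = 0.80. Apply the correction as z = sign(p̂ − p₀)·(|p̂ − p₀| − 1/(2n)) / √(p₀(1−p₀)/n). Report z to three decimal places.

z = 3.050

The sample proportion is 97/105 = 0.92381. p̂ − p₀ = 0.123810.
Continuity correction 1/(2n) = 1/210 = 0.004762.
Corrected numerator: |0.123810| − 0.004762 = 0.119048.
Null standard error: √(0.80·0.20/105) = √0.001523810 = 0.039036.
z = +0.119048/0.039036 = 3.050.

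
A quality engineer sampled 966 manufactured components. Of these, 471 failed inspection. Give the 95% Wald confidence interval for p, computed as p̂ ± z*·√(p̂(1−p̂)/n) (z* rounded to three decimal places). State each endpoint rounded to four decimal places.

Sample proportion p̂ = 471/966 = 0.48758.
SE = √(p̂(1−p̂)/n) = √(0.249846/966) = 0.016082.
z* = 1.960 at the 95% level.
Margin of error: 1.960 × 0.016082 = 0.03152.
So the interval runs from 0.4561 to 0.5191.

(0.4561, 0.5191)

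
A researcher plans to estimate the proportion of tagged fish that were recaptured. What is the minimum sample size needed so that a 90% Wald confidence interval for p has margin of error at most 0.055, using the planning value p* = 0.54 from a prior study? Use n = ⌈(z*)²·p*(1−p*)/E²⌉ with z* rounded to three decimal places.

n = 223

For 90% confidence, z* = 1.645.
p*(1−p*) = 0.54·0.46 = 0.2484.
Required n before rounding: 2.706025 × 0.2484 / 0.055² = 222.207.
Rounding up, n = 223.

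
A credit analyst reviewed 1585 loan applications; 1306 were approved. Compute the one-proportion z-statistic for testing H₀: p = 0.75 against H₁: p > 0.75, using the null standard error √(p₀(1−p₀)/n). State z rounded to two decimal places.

The sample proportion is 1306/1585 = 0.82397.
Under H₀, SE = √(p₀(1−p₀)/n) = √(0.75·0.25/1585) = √0.000118297 = 0.010876.
Test statistic: z = 0.07397/0.010876 = 6.80.

z = 6.80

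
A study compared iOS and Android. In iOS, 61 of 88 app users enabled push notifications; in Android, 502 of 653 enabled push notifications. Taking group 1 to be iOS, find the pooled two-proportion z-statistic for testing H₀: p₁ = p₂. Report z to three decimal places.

p̂₁ = 61/88 = 0.69318, p̂₂ = 502/653 = 0.76876.
Pooled p̂ = (61+502)/(88+653) = 563/741 = 0.75978.
Pooled SE = √[0.1825122·0.01289503] ≈ 0.048513.
z = (p̂₁ − p̂₂)/SE = (0.69318 − 0.76876)/0.048513 = -0.07558/0.048513 = -1.558.

z = -1.558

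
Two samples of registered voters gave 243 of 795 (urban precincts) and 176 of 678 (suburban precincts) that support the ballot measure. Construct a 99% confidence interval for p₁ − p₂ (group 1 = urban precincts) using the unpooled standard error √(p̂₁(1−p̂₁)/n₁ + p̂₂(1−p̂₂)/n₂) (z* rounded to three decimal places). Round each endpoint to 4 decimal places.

p̂₁ = 243/795 = 0.30566, p̂₂ = 176/678 = 0.25959; p̂₁ − p̂₂ = 0.04607.
Unpooled SE = √(p̂₁(1−p̂₁)/n₁ + p̂₂(1−p̂₂)/n₂) = √(0.000266959 + 0.000283483) = 0.023461.
The 99% critical value is z* = 2.576. Margin of error = 0.06044.
So the interval runs from -0.0144 to 0.1065.

(-0.0144, 0.1065)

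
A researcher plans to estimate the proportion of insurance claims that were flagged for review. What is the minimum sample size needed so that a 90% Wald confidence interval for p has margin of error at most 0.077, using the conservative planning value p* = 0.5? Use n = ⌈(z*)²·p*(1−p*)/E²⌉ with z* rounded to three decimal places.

The 90% critical value is z* = 1.645.
p*(1−p*) = 0.2500.
Required n before rounding: 2.706025 × 0.2500 / 0.077² = 114.101.
Rounding up, n = 115.

n = 115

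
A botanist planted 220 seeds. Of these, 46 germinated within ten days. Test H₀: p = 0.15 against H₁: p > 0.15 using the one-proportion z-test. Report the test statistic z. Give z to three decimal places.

z = 2.455

The sample proportion is 46/220 = 0.20909.
SE₀ = √(0.15·0.85/220) = 0.024074.
z = (p̂ − p₀)/SE = (0.20909 − 0.15)/0.024074 = 2.455.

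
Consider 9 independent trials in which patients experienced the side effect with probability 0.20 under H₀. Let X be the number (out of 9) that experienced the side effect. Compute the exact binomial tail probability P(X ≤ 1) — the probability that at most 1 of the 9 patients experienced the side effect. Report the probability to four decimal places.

X ~ Binomial(n=9, p=0.20).
P(X ≤ 1) = C(9,0)·0.20^0·0.80^9 + C(9,1)·0.20^1·0.80^8.
= 0.134218 + 0.301990 = 0.4362.

P = 0.4362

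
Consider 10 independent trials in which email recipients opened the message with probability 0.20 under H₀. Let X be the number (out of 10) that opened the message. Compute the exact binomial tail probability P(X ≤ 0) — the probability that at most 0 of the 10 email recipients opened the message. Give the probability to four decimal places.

P = 0.1074

X is binomial with n = 10 and p = 0.20.
P(X ≤ 0) = C(10,0)·0.20^0·0.80^10.
= 0.107374 = 0.1074.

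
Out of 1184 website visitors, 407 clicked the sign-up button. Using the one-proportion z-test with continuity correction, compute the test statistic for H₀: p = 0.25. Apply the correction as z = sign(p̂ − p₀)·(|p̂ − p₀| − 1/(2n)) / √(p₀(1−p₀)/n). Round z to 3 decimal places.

Sample proportion p̂ = 407/1184 = 0.34375. p̂ − p₀ = 0.093750.
1/(2n) = 0.000422.
Corrected numerator: |0.093750| − 0.000422 = 0.093328.
Under H₀, SE = √(p₀(1−p₀)/n) = √(0.25·0.75/1184) = √0.000158361 = 0.012584.
z = (+)0.093328/0.012584 = 7.416.

z = 7.416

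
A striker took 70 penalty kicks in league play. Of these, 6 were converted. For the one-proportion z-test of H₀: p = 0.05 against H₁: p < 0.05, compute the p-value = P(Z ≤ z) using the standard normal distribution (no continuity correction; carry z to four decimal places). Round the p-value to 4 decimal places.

p-value = 0.9148

The sample proportion is 6/70 = 0.08571.
SE₀ = √(0.05·0.95/70) = 0.026049.
z = (p̂ − p₀)/SE = (6/70 − 0.05)/0.026049 ≈ 1.3710.
p-value = P(Z ≤ z) with z = 1.3710 → 0.9148.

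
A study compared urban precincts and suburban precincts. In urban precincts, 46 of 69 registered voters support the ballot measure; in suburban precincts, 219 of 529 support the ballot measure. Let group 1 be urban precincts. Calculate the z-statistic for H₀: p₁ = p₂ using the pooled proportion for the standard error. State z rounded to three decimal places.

z = 3.974

p̂₁ = 46/69 = 0.66667, p̂₂ = 219/529 = 0.41399.
Pooled p̂ = (46+219)/(69+529) = 265/598 = 0.44314.
Pooled SE = √[0.2467674·0.01638311] ≈ 0.063583.
z = (p̂₁ − p̂₂)/SE = (0.66667 − 0.41399)/0.063583 = 0.25268/0.063583 = 3.974.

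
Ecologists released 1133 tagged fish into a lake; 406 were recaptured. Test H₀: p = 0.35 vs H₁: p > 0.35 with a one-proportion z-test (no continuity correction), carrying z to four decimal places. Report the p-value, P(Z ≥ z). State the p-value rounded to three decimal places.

p̂ = 406/1133 = 0.35834.
SE₀ = √(0.35·0.65/1133) = 0.014170.
z = (p̂ − p₀)/SE = (406/1133 − 0.35)/0.014170 ≈ 0.5886.
p-value = P(Z ≥ z) with z = 0.5886 → 0.278.

p-value = 0.278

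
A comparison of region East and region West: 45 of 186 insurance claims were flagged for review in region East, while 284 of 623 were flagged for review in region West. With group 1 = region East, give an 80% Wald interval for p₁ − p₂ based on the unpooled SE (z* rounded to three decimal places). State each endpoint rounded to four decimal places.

(-0.2616, -0.1662)

p̂₁ = 45/186 = 0.24194, p̂₂ = 284/623 = 0.45586; p̂₁ − p̂₂ = -0.21392.
Unpooled SE = √(p̂₁(1−p̂₁)/n₁ + p̂₂(1−p̂₂)/n₂) = √(0.000986036 + 0.000398157) = 0.037205.
z* = 1.282 at the 80% level. Margin = 1.282·0.037205 = 0.04770.
So the interval runs from -0.2616 to -0.1662.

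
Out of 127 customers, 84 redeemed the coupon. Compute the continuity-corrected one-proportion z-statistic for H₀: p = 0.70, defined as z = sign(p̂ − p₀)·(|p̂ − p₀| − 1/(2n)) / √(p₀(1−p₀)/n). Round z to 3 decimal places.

z = -0.852

p̂ = 84/127 = 0.66142. p̂ − p₀ = -0.038583.
1/(2n) = 0.003937.
Corrected numerator: |-0.038583| − 0.003937 = 0.034646.
Under H₀, SE = √(p₀(1−p₀)/n) = √(0.70·0.30/127) = √0.001653543 = 0.040664.
z = (−)0.034646/0.040664 = -0.852.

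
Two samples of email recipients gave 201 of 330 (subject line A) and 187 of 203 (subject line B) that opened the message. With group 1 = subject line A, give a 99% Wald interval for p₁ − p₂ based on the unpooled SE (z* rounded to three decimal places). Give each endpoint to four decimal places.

(-0.3967, -0.2275)

p̂₁ = 201/330 = 0.60909, p̂₂ = 187/203 = 0.92118; p̂₁ − p̂₂ = -0.31209.
SE = √(0.000721513 + 0.000357663) = √0.001079176 = 0.032851.
z* = 2.576 at the 99% level. Margin = 2.576·0.032851 = 0.08462.
Interval: -0.31209 ± 0.08462 → (-0.3967, -0.2275).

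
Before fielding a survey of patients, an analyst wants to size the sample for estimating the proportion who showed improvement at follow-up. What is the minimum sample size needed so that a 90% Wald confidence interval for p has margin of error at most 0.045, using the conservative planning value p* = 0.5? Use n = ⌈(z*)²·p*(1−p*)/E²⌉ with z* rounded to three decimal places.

n = 335

z* = 1.645 at the 90% level.
p*(1−p*) = 0.50·0.50 = 0.2500.
(z*)²·p*(1−p*)/E² = 2.706025·0.2500/0.002025 = 334.077.
Rounding up, n = 335.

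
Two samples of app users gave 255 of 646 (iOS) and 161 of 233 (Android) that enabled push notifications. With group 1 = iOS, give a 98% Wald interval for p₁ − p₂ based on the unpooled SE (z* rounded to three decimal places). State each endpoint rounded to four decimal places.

(-0.3797, -0.2128)

p̂₁ = 255/646 = 0.39474, p̂₂ = 161/233 = 0.69099; p̂₁ − p̂₂ = -0.29625.
SE = √(0.000369845 + 0.000916412) = √0.001286257 = 0.035864.
For 98% confidence, z* = 2.326. Margin = 2.326·0.035864 = 0.08342.
So the interval runs from -0.3797 to -0.2128.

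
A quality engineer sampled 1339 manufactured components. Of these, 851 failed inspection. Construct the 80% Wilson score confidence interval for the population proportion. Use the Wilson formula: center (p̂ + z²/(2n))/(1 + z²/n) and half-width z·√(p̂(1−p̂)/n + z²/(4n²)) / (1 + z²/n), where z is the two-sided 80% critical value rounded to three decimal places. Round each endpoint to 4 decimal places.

(0.6185, 0.6522)

p̂ = 851/1339 = 0.63555; z = 1.282, so z² = 1.643524.
1 + z²/n = 1.001227.
Adjusted center: (0.63555 + z²/(2n))/1.001227 = 0.63538.
Radicand: p̂(1−p̂)/n + z²/(4n²) = 0.000172985 + 0.000000229 = 0.000173214.
Half-width = 1.282·√0.000173214/1.001227 = 0.01685.
So the interval runs from 0.6185 to 0.6522.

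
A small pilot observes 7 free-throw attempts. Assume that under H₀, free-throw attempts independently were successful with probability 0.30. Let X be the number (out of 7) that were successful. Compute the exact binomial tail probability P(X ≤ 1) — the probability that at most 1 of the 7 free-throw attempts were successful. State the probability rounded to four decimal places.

P = 0.3294

X ~ Binomial(n=7, p=0.30).
P(X ≤ 1) = C(7,0)·0.30^0·0.70^7 + C(7,1)·0.30^1·0.70^6.
= 0.082354 + 0.247063 = 0.3294.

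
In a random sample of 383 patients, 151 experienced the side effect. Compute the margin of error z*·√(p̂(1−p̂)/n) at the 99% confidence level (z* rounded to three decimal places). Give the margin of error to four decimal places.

ME = 0.0643

p̂ = 151/383 = 0.39426.
SE = √(p̂(1−p̂)/n) = √(0.238818/383) = 0.024971.
The 99% critical value is z* = 2.576.
ME = 2.576·0.024971 = 0.0643.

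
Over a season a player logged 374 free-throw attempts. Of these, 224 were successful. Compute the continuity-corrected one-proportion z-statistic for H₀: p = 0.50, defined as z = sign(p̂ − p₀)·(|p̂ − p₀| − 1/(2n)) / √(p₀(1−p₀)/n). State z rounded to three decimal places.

The sample proportion is 224/374 = 0.59893. p̂ − p₀ = 0.098930.
1/(2n) = 0.001337.
Corrected numerator: |0.098930| − 0.001337 = 0.097593.
Under H₀, SE = √(p₀(1−p₀)/n) = √(0.50·0.50/374) = √0.000668449 = 0.025854.
z = (+)0.097593/0.025854 = 3.775.

z = 3.775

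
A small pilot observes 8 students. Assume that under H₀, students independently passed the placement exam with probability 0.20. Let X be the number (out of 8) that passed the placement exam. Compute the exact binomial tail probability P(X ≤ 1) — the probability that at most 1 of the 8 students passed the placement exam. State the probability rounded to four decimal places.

P = 0.5033

X ~ Binomial(n=8, p=0.20).
P(X ≤ 1) = C(8,0)·0.20^0·0.80^8 + C(8,1)·0.20^1·0.80^7.
= 0.167772 + 0.335544 = 0.5033.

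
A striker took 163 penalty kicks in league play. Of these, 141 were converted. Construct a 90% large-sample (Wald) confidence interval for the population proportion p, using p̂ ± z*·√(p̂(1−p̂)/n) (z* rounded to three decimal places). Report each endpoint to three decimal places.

(0.821, 0.909)

With x = 141 successes in n = 163, p̂ = 0.86503.
SE = √(p̂(1−p̂)/n) = √(0.116753/163) = 0.026763.
z* = 1.645 at the 90% level.
Margin = 1.645·0.026763 = 0.04403.
CI: 0.86503 ± 0.04403 = (0.821, 0.909).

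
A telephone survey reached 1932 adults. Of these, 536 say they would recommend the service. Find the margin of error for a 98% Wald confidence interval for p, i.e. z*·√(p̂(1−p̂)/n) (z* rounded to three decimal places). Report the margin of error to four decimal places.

The sample proportion is 536/1932 = 0.27743.
SE(p̂) = √(0.27743·0.72257/1932) = 0.010186.
z* = 2.326 at the 98% level.
ME = 2.326·0.010186 = 0.0237.

ME = 0.0237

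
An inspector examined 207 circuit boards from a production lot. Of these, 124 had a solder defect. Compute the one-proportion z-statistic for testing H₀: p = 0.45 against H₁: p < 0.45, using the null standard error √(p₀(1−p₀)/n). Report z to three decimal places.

z = 4.310

p̂ = 124/207 = 0.59903.
Null standard error: √(0.45·0.55/207) = √0.001195652 = 0.034578.
Test statistic: z = 0.14903/0.034578 = 4.310.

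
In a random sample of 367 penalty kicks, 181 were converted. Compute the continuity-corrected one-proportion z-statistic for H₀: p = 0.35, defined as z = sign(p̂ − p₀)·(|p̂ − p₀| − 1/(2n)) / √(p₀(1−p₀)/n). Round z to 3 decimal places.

z = 5.696

The sample proportion is 181/367 = 0.49319. p̂ − p₀ = 0.143188.
1/(2n) = 0.001362.
Corrected numerator: |0.143188| − 0.001362 = 0.141826.
Under H₀, SE = √(p₀(1−p₀)/n) = √(0.35·0.65/367) = √0.000619891 = 0.024898.
z = +0.141826/0.024898 = 5.696.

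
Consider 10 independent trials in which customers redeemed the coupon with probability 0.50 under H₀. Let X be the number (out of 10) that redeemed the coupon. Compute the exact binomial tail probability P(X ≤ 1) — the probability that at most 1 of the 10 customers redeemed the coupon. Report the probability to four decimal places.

X ~ Binomial(n=10, p=0.50).
P(X ≤ 1) = C(10,0)·0.50^0·0.50^10 + C(10,1)·0.50^1·0.50^9.
= 0.000977 + 0.009766 = 0.0107.

P = 0.0107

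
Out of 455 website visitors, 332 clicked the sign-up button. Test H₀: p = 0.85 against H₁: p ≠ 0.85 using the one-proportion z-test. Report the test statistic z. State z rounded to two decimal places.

p̂ = 332/455 = 0.72967.
Null standard error: √(0.85·0.15/455) = √0.000280220 = 0.016740.
z = (0.72967 − 0.85)/0.016740 = -0.12033/0.016740 = -7.19.

z = -7.19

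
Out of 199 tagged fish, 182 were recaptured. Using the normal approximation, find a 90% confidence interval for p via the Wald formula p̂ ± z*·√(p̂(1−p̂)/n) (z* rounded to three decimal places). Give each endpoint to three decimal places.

(0.882, 0.947)

With x = 182 successes in n = 199, p̂ = 0.91457.
Standard error of p̂: √(0.078129/199) = √0.000392610 = 0.019814.
The 90% critical value is z* = 1.645.
Margin = 1.645·0.019814 = 0.03259.
CI: 0.91457 ± 0.03259 = (0.882, 0.947).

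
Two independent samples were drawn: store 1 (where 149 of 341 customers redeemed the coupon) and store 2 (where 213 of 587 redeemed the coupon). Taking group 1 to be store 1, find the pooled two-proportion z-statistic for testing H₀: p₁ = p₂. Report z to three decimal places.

z = 2.231

Sample proportions: p̂₁ = 149/341 = 0.43695 and p̂₂ = 213/587 = 0.36286.
Pooling: p̂ = 362/928 = 0.39009.
SE = √[p̂(1−p̂)(1/n₁+1/n₂)] = √[0.39009·0.60991·(1/341+1/587)] ≈ 0.033212.
z = 0.07409/0.033212 = 2.231.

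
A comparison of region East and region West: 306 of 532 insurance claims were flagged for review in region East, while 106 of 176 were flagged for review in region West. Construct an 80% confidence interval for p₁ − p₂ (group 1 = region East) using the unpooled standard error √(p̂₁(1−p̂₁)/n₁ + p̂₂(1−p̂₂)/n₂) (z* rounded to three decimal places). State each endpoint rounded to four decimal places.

p̂₁ = 0.57519, p̂₂ = 0.60227, so the observed difference is -0.02708.
Unpooled SE = √(p̂₁(1−p̂₁)/n₁ + p̂₂(1−p̂₂)/n₂) = √(0.000459298 + 0.001361024) = 0.042665.
z* = 1.282 at the 80% level. Margin = 1.282·0.042665 = 0.05470.
CI: -0.02708 ± 0.05470 = (-0.0818, 0.0276).

(-0.0818, 0.0276)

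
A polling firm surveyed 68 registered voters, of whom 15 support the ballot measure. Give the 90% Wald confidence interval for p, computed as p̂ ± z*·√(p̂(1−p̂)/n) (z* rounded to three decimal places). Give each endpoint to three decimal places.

p̂ = 15/68 = 0.22059.
Standard error of p̂: √(0.171929/68) = √0.002528369 = 0.050283.
For 90% confidence, z* = 1.645.
Margin = 1.645·0.050283 = 0.08272.
So the interval runs from 0.138 to 0.303.

(0.138, 0.303)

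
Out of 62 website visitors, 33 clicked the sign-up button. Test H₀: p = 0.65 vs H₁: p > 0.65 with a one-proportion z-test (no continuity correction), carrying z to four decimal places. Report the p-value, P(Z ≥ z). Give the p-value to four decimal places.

With x = 33 successes in n = 62, p̂ = 0.53226.
Under H₀, SE = √(p₀(1−p₀)/n) = √(0.65·0.35/62) = √0.003669355 = 0.060575.
Test statistic (full precision, shown to 4 dp): z = (33/62 − 0.65)/SE₀ ≈ -1.9437.
p-value = P(Z ≥ z) with z = -1.9437 → 0.9740.

p-value = 0.9740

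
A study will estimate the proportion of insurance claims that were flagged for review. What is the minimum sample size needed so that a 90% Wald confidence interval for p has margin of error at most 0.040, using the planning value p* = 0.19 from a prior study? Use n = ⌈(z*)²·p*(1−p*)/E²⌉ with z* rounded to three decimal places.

z* = 1.645 at the 90% level.
p*(1−p*) = 0.1539.
Required n before rounding: 2.706025 × 0.1539 / 0.040² = 260.286.
⌈260.286⌉ = 261.

n = 261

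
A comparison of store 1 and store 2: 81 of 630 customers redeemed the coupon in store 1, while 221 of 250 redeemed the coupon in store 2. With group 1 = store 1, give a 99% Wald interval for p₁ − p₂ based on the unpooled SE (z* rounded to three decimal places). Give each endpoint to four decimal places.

(-0.8179, -0.6930)

p̂₁ = 0.12857, p̂₂ = 0.88400, so the observed difference is -0.75543.
SE = √(0.000177843 + 0.000410176) = √0.000588019 = 0.024249.
For 99% confidence, z* = 2.576. Margin of error = 0.06247.
CI: -0.75543 ± 0.06247 = (-0.8179, -0.6930).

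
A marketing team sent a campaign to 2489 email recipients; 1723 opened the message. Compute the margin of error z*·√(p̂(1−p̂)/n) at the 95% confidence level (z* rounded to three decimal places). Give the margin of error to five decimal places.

ME = 0.01813

The sample proportion is 1723/2489 = 0.69225.
Standard error of p̂: √(0.213042/2489) = √0.000085593 = 0.009252.
The 95% critical value is z* = 1.960.
Margin of error = z*·SE = 1.960 × 0.009252 = 0.01813.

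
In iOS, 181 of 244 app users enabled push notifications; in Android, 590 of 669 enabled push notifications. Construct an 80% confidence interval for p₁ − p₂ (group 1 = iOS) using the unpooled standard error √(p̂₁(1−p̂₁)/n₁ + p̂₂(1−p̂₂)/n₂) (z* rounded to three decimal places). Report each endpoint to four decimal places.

p̂₁ = 181/244 = 0.74180, p̂₂ = 590/669 = 0.88191; p̂₁ − p̂₂ = -0.14011.
Unpooled SE = √(p̂₁(1−p̂₁)/n₁ + p̂₂(1−p̂₂)/n₂) = √(0.000784964 + 0.000155669) = 0.030670.
z* = 1.282 at the 80% level. Margin of error = 0.03932.
So the interval runs from -0.1794 to -0.1008.

(-0.1794, -0.1008)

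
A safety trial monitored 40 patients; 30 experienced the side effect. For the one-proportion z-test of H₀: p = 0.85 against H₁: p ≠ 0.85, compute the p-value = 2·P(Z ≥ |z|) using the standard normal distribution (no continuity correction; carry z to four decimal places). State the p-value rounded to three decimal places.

Sample proportion p̂ = 30/40 = 0.75000.
Null standard error: √(0.85·0.15/40) = √0.003187500 = 0.056458.
Test statistic (full precision, shown to 4 dp): z = (30/40 − 0.85)/SE₀ ≈ -1.7712.
From the standard normal, 2·P(Z ≥ |z|) = 0.077.

p-value = 0.077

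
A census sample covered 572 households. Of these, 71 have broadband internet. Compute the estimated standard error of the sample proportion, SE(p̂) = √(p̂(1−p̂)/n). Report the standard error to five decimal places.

SE = 0.01379

Sample proportion p̂ = 71/572 = 0.12413.
p̂(1−p̂) = 0.108722.
SE = √(0.108722/572) = √0.000190073 = 0.01379.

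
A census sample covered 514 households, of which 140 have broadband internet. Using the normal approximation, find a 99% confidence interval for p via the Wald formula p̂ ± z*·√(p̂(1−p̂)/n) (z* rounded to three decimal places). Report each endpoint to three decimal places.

With x = 140 successes in n = 514, p̂ = 0.27237.
SE(p̂) = √(0.27237·0.72763/514) = 0.019636.
The 99% critical value is z* = 2.576.
Margin = 2.576·0.019636 = 0.05058.
CI: 0.27237 ± 0.05058 = (0.222, 0.323).

(0.222, 0.323)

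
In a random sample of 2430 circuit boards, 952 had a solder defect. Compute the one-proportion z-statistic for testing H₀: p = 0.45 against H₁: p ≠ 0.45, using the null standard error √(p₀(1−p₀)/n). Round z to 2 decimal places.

p̂ = 952/2430 = 0.39177.
Under H₀, SE = √(p₀(1−p₀)/n) = √(0.45·0.55/2430) = √0.000101852 = 0.010092.
z = (0.39177 − 0.45)/0.010092 = -0.05823/0.010092 = -5.77.

z = -5.77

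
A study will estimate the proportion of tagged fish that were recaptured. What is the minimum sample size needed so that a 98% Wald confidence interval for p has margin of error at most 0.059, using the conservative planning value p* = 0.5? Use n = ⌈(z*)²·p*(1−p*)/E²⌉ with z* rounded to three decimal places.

n = 389

z* = 2.326 at the 98% level.
p*(1−p*) = 0.50·0.50 = 0.2500.
(z*)²·p*(1−p*)/E² = 5.410276·0.2500/0.003481 = 388.558.
⌈388.558⌉ = 389.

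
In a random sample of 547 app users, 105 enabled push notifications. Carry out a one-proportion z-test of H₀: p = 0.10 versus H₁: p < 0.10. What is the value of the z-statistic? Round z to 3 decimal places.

Sample proportion p̂ = 105/547 = 0.19196.
Null standard error: √(0.10·0.90/547) = √0.000164534 = 0.012827.
z = (p̂ − p₀)/SE = (0.19196 − 0.10)/0.012827 = 7.169.

z = 7.169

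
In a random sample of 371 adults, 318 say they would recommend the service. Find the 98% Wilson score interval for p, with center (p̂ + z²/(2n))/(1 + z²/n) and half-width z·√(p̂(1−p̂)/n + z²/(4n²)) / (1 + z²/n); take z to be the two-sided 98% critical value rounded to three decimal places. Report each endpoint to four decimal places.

Here p̂ = 318/371 = 0.85714 and z = 2.326 (z² = 5.410276).
Denominator 1 + z²/n = 1 + 5.410276/371 = 1.014583.
Adjusted center: (0.85714 + z²/(2n))/1.014583 = 0.85201.
Radicand: p̂(1−p̂)/n + z²/(4n²) = 0.000330051 + 0.000009827 = 0.000339878.
Half-width = 2.326·√0.000339878/1.014583 = 0.04227.
So the interval runs from 0.8097 to 0.8943.

(0.8097, 0.8943)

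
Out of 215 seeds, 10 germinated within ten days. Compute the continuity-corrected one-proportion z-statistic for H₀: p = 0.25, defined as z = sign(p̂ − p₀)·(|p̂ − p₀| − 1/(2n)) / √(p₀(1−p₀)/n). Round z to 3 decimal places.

z = -6.812

Sample proportion p̂ = 10/215 = 0.04651. p̂ − p₀ = -0.203488.
1/(2n) = 0.002326.
Corrected numerator: |-0.203488| − 0.002326 = 0.201162.
SE₀ = √(0.25·0.75/215) = 0.029531.
z = −0.201162/0.029531 = -6.812.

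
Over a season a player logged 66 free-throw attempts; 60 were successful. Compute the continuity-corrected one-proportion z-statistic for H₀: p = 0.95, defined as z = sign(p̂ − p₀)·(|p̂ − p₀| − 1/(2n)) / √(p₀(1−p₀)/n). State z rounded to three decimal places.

Sample proportion p̂ = 60/66 = 0.90909. p̂ − p₀ = -0.040909.
1/(2n) = 0.007576.
Corrected numerator: |-0.040909| − 0.007576 = 0.033333.
Under H₀, SE = √(p₀(1−p₀)/n) = √(0.95·0.05/66) = √0.000719697 = 0.026827.
z = −0.033333/0.026827 = -1.243.

z = -1.243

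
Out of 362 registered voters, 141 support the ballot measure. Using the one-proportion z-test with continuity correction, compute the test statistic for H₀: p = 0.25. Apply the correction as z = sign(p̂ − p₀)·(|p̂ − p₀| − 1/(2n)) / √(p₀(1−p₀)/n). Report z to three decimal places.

p̂ = 141/362 = 0.38950. p̂ − p₀ = 0.139503.
Continuity correction 1/(2n) = 1/724 = 0.001381.
Corrected numerator: |0.139503| − 0.001381 = 0.138122.
Null standard error: √(0.25·0.75/362) = √0.000517956 = 0.022759.
z = +0.138122/0.022759 = 6.069.

z = 6.069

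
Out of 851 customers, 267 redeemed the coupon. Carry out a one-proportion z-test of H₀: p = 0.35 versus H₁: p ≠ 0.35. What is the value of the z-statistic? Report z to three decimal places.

z = -2.217

p̂ = 267/851 = 0.31375.
Under H₀, SE = √(p₀(1−p₀)/n) = √(0.35·0.65/851) = √0.000267333 = 0.016350.
Test statistic: z = -0.03625/0.016350 = -2.217.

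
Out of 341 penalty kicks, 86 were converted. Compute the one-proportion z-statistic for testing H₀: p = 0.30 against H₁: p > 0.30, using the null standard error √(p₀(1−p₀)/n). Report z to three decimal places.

z = -1.926

With x = 86 successes in n = 341, p̂ = 0.25220.
Under H₀, SE = √(p₀(1−p₀)/n) = √(0.30·0.70/341) = √0.000615836 = 0.024816.
Test statistic: z = -0.04780/0.024816 = -1.926.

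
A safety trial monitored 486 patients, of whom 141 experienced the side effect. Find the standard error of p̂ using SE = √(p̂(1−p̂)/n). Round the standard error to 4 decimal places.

SE = 0.0206

Sample proportion p̂ = 141/486 = 0.29012.
p̂(1−p̂) = 0.29012·0.70988 = 0.205950.
Dividing by n and taking the root: √0.000423765 = 0.0206.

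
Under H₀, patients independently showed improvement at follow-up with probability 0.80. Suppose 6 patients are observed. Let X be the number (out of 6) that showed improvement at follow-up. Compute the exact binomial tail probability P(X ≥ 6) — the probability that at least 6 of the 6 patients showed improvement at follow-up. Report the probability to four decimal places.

P = 0.2621

X is binomial with n = 6 and p = 0.80.
P(X ≥ 6) = C(6,6)·0.80^6·0.20^0.
= 0.262144 = 0.2621.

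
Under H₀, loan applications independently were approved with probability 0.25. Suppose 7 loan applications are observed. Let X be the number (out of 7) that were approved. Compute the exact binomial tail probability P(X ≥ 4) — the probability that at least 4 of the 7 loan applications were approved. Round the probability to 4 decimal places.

P = 0.0706

X is binomial with n = 7 and p = 0.25.
P(X ≥ 4) = C(7,4)·0.25^4·0.75^3 + C(7,5)·0.25^5·0.75^2 + C(7,6)·0.25^6·0.75^1 + C(7,7)·0.25^7·0.75^0.
= 0.057678 + 0.011536 + 0.001282 + 0.000061 = 0.0706.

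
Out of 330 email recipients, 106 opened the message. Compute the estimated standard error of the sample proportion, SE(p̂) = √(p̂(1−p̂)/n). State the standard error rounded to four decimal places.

The sample proportion is 106/330 = 0.32121.
p̂(1−p̂) = 0.32121·0.67879 = 0.218034.
SE = √(0.218034/330) = √0.000660709 = 0.0257.

SE = 0.0257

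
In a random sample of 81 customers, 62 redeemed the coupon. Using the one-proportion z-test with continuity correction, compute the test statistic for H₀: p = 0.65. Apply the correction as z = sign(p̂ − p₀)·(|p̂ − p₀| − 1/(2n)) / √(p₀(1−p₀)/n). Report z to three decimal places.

z = 2.062

Sample proportion p̂ = 62/81 = 0.76543. p̂ − p₀ = 0.115432.
1/(2n) = 0.006173.
Corrected numerator: |0.115432| − 0.006173 = 0.109259.
Null standard error: √(0.65·0.35/81) = √0.002808642 = 0.052997.
z = (+)0.109259/0.052997 = 2.062.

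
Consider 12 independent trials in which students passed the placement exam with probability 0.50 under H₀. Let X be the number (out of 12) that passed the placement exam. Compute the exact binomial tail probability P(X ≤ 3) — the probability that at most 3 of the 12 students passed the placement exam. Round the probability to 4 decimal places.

X is binomial with n = 12 and p = 0.50.
P(X ≤ 3) = C(12,0)·0.50^0·0.50^12 + C(12,1)·0.50^1·0.50^11 + C(12,2)·0.50^2·0.50^10 + C(12,3)·0.50^3·0.50^9.
= 0.000244 + 0.002930 + 0.016113 + 0.053711 = 0.0730.

P = 0.0730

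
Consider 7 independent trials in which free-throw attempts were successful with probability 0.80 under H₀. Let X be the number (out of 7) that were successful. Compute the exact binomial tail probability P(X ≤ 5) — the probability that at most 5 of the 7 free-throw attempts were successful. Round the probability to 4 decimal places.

X is binomial with n = 7 and p = 0.80.
P(X ≤ 5) = Σ_{j=0}^{5} C(7,j)·0.80^j·0.20^{7−j}.
= 0.000013 + 0.000358 + 0.004301 + 0.028672 + 0.114688 + 0.275251 = 0.4233.

P = 0.4233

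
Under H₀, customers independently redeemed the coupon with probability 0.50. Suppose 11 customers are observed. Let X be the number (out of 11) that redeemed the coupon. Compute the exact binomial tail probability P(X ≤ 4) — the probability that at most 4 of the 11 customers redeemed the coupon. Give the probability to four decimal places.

P = 0.2744

X is binomial with n = 11 and p = 0.50.
P(X ≤ 4) = Σ_{j=0}^{4} C(11,j)·0.50^j·0.50^{11−j}.
= 0.000488 + 0.005371 + 0.026855 + 0.080566 + 0.161133 = 0.2744.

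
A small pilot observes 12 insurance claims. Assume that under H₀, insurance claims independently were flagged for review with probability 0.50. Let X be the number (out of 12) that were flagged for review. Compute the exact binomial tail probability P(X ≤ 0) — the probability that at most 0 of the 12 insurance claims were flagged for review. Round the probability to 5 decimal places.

X is binomial with n = 12 and p = 0.50.
P(X ≤ 0) = C(12,0)·0.50^0·0.50^12.
= 0.000244 = 0.00024.

P = 0.00024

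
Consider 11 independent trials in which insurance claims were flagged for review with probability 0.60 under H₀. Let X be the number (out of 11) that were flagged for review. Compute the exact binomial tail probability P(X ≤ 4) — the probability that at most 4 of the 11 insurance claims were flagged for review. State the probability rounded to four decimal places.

X ~ Binomial(n=11, p=0.60).
P(X ≤ 4) = Σ_{j=0}^{4} C(11,j)·0.60^j·0.40^{11−j}.
= 0.000042 + 0.000692 + 0.005190 + 0.023357 + 0.070071 = 0.0994.

P = 0.0994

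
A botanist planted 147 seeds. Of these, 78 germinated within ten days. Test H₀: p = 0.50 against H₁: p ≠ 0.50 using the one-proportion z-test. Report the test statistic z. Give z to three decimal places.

z = 0.742

The sample proportion is 78/147 = 0.53061.
Under H₀, SE = √(p₀(1−p₀)/n) = √(0.50·0.50/147) = √0.001700680 = 0.041239.
Test statistic: z = 0.03061/0.041239 = 0.742.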